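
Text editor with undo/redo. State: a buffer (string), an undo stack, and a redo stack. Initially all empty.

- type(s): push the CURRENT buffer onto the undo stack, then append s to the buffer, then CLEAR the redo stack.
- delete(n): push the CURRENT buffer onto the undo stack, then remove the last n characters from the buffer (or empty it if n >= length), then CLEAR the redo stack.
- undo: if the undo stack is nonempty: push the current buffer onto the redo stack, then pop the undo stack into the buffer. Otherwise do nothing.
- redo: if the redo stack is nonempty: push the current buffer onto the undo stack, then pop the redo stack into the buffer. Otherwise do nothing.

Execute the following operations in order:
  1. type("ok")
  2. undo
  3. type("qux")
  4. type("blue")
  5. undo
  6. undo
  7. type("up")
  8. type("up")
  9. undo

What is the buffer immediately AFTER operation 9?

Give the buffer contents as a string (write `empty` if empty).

Answer: up

Derivation:
After op 1 (type): buf='ok' undo_depth=1 redo_depth=0
After op 2 (undo): buf='(empty)' undo_depth=0 redo_depth=1
After op 3 (type): buf='qux' undo_depth=1 redo_depth=0
After op 4 (type): buf='quxblue' undo_depth=2 redo_depth=0
After op 5 (undo): buf='qux' undo_depth=1 redo_depth=1
After op 6 (undo): buf='(empty)' undo_depth=0 redo_depth=2
After op 7 (type): buf='up' undo_depth=1 redo_depth=0
After op 8 (type): buf='upup' undo_depth=2 redo_depth=0
After op 9 (undo): buf='up' undo_depth=1 redo_depth=1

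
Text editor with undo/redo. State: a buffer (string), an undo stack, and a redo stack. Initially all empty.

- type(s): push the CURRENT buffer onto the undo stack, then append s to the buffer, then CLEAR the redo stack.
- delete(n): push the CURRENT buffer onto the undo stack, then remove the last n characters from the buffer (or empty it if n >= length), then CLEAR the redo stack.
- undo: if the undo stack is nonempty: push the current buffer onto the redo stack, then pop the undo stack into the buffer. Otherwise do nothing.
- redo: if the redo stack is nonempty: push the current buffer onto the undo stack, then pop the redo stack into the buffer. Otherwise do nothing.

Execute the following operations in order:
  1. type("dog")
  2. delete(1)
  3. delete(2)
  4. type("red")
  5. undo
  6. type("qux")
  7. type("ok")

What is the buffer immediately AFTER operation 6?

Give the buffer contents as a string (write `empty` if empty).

Answer: qux

Derivation:
After op 1 (type): buf='dog' undo_depth=1 redo_depth=0
After op 2 (delete): buf='do' undo_depth=2 redo_depth=0
After op 3 (delete): buf='(empty)' undo_depth=3 redo_depth=0
After op 4 (type): buf='red' undo_depth=4 redo_depth=0
After op 5 (undo): buf='(empty)' undo_depth=3 redo_depth=1
After op 6 (type): buf='qux' undo_depth=4 redo_depth=0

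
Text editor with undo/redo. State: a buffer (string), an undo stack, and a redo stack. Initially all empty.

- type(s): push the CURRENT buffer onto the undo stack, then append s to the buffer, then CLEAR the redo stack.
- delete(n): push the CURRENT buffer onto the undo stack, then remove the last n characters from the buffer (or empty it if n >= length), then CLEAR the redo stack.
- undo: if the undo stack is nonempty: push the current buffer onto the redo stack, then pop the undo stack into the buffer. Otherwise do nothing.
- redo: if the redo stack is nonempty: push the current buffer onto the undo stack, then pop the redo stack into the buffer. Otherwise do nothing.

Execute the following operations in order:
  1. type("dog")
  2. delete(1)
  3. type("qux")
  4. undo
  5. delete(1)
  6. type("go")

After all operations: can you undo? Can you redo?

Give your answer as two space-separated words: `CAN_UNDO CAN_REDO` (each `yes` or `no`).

After op 1 (type): buf='dog' undo_depth=1 redo_depth=0
After op 2 (delete): buf='do' undo_depth=2 redo_depth=0
After op 3 (type): buf='doqux' undo_depth=3 redo_depth=0
After op 4 (undo): buf='do' undo_depth=2 redo_depth=1
After op 5 (delete): buf='d' undo_depth=3 redo_depth=0
After op 6 (type): buf='dgo' undo_depth=4 redo_depth=0

Answer: yes no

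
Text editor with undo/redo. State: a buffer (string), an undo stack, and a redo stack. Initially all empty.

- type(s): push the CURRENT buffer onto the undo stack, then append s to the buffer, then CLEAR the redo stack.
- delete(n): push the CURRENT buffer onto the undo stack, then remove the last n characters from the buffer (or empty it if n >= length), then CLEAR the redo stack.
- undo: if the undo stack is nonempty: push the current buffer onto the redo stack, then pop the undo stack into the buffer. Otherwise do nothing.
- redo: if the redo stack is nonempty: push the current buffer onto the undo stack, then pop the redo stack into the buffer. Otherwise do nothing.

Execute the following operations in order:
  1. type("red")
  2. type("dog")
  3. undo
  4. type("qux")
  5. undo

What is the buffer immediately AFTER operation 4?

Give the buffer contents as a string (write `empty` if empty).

Answer: redqux

Derivation:
After op 1 (type): buf='red' undo_depth=1 redo_depth=0
After op 2 (type): buf='reddog' undo_depth=2 redo_depth=0
After op 3 (undo): buf='red' undo_depth=1 redo_depth=1
After op 4 (type): buf='redqux' undo_depth=2 redo_depth=0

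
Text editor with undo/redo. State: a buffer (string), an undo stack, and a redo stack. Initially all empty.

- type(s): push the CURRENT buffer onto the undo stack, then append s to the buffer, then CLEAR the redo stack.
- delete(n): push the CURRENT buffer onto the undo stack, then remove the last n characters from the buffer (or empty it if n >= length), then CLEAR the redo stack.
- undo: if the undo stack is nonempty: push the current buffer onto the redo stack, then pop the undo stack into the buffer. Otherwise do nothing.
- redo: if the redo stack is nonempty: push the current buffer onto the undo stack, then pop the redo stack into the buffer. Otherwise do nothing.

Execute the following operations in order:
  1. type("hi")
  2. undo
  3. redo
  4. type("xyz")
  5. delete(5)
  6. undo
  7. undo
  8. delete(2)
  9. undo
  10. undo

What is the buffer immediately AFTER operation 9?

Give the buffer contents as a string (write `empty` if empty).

After op 1 (type): buf='hi' undo_depth=1 redo_depth=0
After op 2 (undo): buf='(empty)' undo_depth=0 redo_depth=1
After op 3 (redo): buf='hi' undo_depth=1 redo_depth=0
After op 4 (type): buf='hixyz' undo_depth=2 redo_depth=0
After op 5 (delete): buf='(empty)' undo_depth=3 redo_depth=0
After op 6 (undo): buf='hixyz' undo_depth=2 redo_depth=1
After op 7 (undo): buf='hi' undo_depth=1 redo_depth=2
After op 8 (delete): buf='(empty)' undo_depth=2 redo_depth=0
After op 9 (undo): buf='hi' undo_depth=1 redo_depth=1

Answer: hi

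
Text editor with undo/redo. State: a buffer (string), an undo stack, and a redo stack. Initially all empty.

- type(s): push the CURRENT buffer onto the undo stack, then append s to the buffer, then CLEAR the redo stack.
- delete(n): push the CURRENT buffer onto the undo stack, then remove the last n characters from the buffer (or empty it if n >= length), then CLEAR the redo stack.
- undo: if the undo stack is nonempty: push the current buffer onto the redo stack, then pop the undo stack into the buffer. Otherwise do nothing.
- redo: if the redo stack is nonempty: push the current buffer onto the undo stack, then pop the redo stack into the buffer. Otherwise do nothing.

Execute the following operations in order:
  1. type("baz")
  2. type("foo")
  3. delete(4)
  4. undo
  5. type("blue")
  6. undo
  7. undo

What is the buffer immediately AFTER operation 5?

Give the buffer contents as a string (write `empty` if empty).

Answer: bazfooblue

Derivation:
After op 1 (type): buf='baz' undo_depth=1 redo_depth=0
After op 2 (type): buf='bazfoo' undo_depth=2 redo_depth=0
After op 3 (delete): buf='ba' undo_depth=3 redo_depth=0
After op 4 (undo): buf='bazfoo' undo_depth=2 redo_depth=1
After op 5 (type): buf='bazfooblue' undo_depth=3 redo_depth=0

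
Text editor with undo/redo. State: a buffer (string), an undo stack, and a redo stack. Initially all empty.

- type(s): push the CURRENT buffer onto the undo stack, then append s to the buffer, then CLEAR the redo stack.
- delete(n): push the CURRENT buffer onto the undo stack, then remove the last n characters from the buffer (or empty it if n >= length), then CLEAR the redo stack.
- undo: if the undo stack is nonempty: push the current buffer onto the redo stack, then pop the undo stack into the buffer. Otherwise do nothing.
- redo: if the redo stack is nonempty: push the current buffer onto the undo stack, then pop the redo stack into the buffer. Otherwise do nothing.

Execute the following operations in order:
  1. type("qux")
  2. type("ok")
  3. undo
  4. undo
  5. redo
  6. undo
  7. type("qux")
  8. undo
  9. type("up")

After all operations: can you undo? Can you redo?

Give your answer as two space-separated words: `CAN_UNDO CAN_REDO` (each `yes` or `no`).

After op 1 (type): buf='qux' undo_depth=1 redo_depth=0
After op 2 (type): buf='quxok' undo_depth=2 redo_depth=0
After op 3 (undo): buf='qux' undo_depth=1 redo_depth=1
After op 4 (undo): buf='(empty)' undo_depth=0 redo_depth=2
After op 5 (redo): buf='qux' undo_depth=1 redo_depth=1
After op 6 (undo): buf='(empty)' undo_depth=0 redo_depth=2
After op 7 (type): buf='qux' undo_depth=1 redo_depth=0
After op 8 (undo): buf='(empty)' undo_depth=0 redo_depth=1
After op 9 (type): buf='up' undo_depth=1 redo_depth=0

Answer: yes no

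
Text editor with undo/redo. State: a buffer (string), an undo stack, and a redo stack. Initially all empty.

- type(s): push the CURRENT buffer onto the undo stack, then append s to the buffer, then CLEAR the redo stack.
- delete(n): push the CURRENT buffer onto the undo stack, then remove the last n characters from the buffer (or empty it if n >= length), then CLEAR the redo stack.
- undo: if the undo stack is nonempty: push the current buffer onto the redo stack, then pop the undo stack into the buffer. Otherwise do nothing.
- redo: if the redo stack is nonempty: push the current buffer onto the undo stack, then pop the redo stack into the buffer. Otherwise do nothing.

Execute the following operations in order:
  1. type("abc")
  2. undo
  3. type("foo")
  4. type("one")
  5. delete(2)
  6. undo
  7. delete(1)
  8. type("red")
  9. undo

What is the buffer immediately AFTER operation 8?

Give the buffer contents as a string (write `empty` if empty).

Answer: fooonred

Derivation:
After op 1 (type): buf='abc' undo_depth=1 redo_depth=0
After op 2 (undo): buf='(empty)' undo_depth=0 redo_depth=1
After op 3 (type): buf='foo' undo_depth=1 redo_depth=0
After op 4 (type): buf='fooone' undo_depth=2 redo_depth=0
After op 5 (delete): buf='fooo' undo_depth=3 redo_depth=0
After op 6 (undo): buf='fooone' undo_depth=2 redo_depth=1
After op 7 (delete): buf='fooon' undo_depth=3 redo_depth=0
After op 8 (type): buf='fooonred' undo_depth=4 redo_depth=0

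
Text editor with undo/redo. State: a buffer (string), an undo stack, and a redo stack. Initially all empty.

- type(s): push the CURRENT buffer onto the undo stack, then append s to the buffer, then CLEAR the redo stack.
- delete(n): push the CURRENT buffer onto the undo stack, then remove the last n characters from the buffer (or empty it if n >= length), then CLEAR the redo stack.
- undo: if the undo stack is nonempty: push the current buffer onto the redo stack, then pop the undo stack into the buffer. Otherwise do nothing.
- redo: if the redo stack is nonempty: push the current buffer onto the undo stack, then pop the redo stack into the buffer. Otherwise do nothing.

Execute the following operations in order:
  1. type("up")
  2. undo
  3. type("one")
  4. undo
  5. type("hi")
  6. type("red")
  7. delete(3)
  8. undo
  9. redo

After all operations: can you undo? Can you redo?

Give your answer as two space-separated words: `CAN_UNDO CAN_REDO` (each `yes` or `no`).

After op 1 (type): buf='up' undo_depth=1 redo_depth=0
After op 2 (undo): buf='(empty)' undo_depth=0 redo_depth=1
After op 3 (type): buf='one' undo_depth=1 redo_depth=0
After op 4 (undo): buf='(empty)' undo_depth=0 redo_depth=1
After op 5 (type): buf='hi' undo_depth=1 redo_depth=0
After op 6 (type): buf='hired' undo_depth=2 redo_depth=0
After op 7 (delete): buf='hi' undo_depth=3 redo_depth=0
After op 8 (undo): buf='hired' undo_depth=2 redo_depth=1
After op 9 (redo): buf='hi' undo_depth=3 redo_depth=0

Answer: yes no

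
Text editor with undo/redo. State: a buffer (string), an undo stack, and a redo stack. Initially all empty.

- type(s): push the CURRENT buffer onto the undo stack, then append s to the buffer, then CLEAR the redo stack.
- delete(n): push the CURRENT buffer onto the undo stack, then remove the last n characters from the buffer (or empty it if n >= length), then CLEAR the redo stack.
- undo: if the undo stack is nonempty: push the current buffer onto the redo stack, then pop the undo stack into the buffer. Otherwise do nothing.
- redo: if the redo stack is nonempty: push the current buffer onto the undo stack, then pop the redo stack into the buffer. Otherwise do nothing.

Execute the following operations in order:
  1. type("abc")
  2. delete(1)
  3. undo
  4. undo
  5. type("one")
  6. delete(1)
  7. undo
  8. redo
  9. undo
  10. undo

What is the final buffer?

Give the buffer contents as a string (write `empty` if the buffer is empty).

After op 1 (type): buf='abc' undo_depth=1 redo_depth=0
After op 2 (delete): buf='ab' undo_depth=2 redo_depth=0
After op 3 (undo): buf='abc' undo_depth=1 redo_depth=1
After op 4 (undo): buf='(empty)' undo_depth=0 redo_depth=2
After op 5 (type): buf='one' undo_depth=1 redo_depth=0
After op 6 (delete): buf='on' undo_depth=2 redo_depth=0
After op 7 (undo): buf='one' undo_depth=1 redo_depth=1
After op 8 (redo): buf='on' undo_depth=2 redo_depth=0
After op 9 (undo): buf='one' undo_depth=1 redo_depth=1
After op 10 (undo): buf='(empty)' undo_depth=0 redo_depth=2

Answer: empty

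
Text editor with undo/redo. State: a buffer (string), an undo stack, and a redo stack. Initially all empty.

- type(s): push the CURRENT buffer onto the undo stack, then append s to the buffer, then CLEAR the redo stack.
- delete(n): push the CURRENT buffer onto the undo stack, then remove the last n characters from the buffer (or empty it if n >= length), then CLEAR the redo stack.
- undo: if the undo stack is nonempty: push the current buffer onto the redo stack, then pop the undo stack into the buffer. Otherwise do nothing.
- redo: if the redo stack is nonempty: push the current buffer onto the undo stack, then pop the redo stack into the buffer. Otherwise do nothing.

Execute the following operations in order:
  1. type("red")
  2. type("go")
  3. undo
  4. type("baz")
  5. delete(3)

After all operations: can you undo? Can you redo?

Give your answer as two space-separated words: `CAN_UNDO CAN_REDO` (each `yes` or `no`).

After op 1 (type): buf='red' undo_depth=1 redo_depth=0
After op 2 (type): buf='redgo' undo_depth=2 redo_depth=0
After op 3 (undo): buf='red' undo_depth=1 redo_depth=1
After op 4 (type): buf='redbaz' undo_depth=2 redo_depth=0
After op 5 (delete): buf='red' undo_depth=3 redo_depth=0

Answer: yes no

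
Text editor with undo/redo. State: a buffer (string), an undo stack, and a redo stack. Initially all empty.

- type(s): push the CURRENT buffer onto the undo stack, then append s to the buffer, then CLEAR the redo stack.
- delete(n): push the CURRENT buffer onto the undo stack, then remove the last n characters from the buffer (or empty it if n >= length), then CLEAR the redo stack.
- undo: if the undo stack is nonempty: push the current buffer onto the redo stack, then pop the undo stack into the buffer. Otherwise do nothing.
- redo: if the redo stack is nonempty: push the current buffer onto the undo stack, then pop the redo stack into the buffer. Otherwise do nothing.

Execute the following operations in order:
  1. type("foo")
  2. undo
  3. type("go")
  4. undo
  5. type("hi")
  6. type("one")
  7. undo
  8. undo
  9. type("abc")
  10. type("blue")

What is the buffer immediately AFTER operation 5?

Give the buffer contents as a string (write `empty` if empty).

After op 1 (type): buf='foo' undo_depth=1 redo_depth=0
After op 2 (undo): buf='(empty)' undo_depth=0 redo_depth=1
After op 3 (type): buf='go' undo_depth=1 redo_depth=0
After op 4 (undo): buf='(empty)' undo_depth=0 redo_depth=1
After op 5 (type): buf='hi' undo_depth=1 redo_depth=0

Answer: hi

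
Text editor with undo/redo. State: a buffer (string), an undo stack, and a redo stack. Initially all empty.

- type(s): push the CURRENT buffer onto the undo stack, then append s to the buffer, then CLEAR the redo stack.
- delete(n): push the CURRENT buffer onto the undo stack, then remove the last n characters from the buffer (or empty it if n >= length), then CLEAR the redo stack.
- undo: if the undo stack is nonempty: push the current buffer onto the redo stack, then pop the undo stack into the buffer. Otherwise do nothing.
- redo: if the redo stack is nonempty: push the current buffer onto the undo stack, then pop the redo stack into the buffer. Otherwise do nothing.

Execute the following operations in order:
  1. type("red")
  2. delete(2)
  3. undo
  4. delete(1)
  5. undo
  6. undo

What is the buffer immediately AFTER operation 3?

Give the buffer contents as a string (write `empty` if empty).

Answer: red

Derivation:
After op 1 (type): buf='red' undo_depth=1 redo_depth=0
After op 2 (delete): buf='r' undo_depth=2 redo_depth=0
After op 3 (undo): buf='red' undo_depth=1 redo_depth=1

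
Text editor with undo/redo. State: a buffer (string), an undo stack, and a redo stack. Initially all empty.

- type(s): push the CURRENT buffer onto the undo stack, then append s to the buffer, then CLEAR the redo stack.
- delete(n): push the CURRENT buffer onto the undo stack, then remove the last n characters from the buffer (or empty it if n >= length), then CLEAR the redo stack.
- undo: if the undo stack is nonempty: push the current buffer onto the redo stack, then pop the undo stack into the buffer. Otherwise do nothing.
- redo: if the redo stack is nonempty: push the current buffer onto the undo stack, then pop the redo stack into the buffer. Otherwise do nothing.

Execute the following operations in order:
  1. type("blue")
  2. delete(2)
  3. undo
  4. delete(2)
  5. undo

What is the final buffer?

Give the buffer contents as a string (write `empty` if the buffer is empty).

Answer: blue

Derivation:
After op 1 (type): buf='blue' undo_depth=1 redo_depth=0
After op 2 (delete): buf='bl' undo_depth=2 redo_depth=0
After op 3 (undo): buf='blue' undo_depth=1 redo_depth=1
After op 4 (delete): buf='bl' undo_depth=2 redo_depth=0
After op 5 (undo): buf='blue' undo_depth=1 redo_depth=1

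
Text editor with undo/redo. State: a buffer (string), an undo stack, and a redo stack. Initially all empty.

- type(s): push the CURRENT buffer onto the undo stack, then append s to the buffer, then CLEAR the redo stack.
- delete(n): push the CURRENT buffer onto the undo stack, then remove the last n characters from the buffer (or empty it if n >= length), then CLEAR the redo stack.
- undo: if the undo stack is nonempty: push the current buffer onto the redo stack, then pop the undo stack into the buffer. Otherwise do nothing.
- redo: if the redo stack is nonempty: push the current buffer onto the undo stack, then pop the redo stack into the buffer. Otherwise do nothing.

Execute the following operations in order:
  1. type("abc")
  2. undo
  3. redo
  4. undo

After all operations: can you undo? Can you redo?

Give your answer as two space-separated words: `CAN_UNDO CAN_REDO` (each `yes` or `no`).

After op 1 (type): buf='abc' undo_depth=1 redo_depth=0
After op 2 (undo): buf='(empty)' undo_depth=0 redo_depth=1
After op 3 (redo): buf='abc' undo_depth=1 redo_depth=0
After op 4 (undo): buf='(empty)' undo_depth=0 redo_depth=1

Answer: no yes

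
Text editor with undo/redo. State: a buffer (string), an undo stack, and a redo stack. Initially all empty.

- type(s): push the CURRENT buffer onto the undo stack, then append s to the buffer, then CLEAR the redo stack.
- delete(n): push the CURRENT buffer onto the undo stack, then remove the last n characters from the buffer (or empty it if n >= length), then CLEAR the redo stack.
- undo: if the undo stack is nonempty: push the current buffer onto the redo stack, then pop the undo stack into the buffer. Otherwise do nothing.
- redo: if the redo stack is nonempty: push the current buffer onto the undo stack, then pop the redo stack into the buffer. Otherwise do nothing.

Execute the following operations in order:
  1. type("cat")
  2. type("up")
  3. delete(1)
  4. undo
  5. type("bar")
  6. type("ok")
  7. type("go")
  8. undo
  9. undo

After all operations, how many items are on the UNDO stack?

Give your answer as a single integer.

After op 1 (type): buf='cat' undo_depth=1 redo_depth=0
After op 2 (type): buf='catup' undo_depth=2 redo_depth=0
After op 3 (delete): buf='catu' undo_depth=3 redo_depth=0
After op 4 (undo): buf='catup' undo_depth=2 redo_depth=1
After op 5 (type): buf='catupbar' undo_depth=3 redo_depth=0
After op 6 (type): buf='catupbarok' undo_depth=4 redo_depth=0
After op 7 (type): buf='catupbarokgo' undo_depth=5 redo_depth=0
After op 8 (undo): buf='catupbarok' undo_depth=4 redo_depth=1
After op 9 (undo): buf='catupbar' undo_depth=3 redo_depth=2

Answer: 3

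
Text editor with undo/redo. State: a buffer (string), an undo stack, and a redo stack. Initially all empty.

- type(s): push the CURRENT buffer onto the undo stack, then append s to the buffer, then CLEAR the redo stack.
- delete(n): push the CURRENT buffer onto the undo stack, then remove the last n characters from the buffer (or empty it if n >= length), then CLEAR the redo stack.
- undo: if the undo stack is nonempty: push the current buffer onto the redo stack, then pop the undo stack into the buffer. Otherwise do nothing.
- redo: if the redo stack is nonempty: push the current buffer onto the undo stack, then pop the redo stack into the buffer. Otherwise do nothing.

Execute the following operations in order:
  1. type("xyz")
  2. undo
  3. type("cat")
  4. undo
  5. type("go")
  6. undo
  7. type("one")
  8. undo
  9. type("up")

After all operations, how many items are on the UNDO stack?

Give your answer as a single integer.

After op 1 (type): buf='xyz' undo_depth=1 redo_depth=0
After op 2 (undo): buf='(empty)' undo_depth=0 redo_depth=1
After op 3 (type): buf='cat' undo_depth=1 redo_depth=0
After op 4 (undo): buf='(empty)' undo_depth=0 redo_depth=1
After op 5 (type): buf='go' undo_depth=1 redo_depth=0
After op 6 (undo): buf='(empty)' undo_depth=0 redo_depth=1
After op 7 (type): buf='one' undo_depth=1 redo_depth=0
After op 8 (undo): buf='(empty)' undo_depth=0 redo_depth=1
After op 9 (type): buf='up' undo_depth=1 redo_depth=0

Answer: 1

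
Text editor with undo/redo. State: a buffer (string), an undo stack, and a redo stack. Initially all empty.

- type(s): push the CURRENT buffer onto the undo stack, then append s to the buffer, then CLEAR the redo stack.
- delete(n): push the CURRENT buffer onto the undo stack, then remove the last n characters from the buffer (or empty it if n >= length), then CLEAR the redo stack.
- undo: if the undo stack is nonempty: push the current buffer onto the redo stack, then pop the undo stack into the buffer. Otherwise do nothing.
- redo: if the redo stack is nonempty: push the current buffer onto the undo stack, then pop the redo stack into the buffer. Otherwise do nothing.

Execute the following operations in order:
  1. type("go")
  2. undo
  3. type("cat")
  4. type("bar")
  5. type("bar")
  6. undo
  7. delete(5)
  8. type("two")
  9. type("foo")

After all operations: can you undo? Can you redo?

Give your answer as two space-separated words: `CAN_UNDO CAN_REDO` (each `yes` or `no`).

Answer: yes no

Derivation:
After op 1 (type): buf='go' undo_depth=1 redo_depth=0
After op 2 (undo): buf='(empty)' undo_depth=0 redo_depth=1
After op 3 (type): buf='cat' undo_depth=1 redo_depth=0
After op 4 (type): buf='catbar' undo_depth=2 redo_depth=0
After op 5 (type): buf='catbarbar' undo_depth=3 redo_depth=0
After op 6 (undo): buf='catbar' undo_depth=2 redo_depth=1
After op 7 (delete): buf='c' undo_depth=3 redo_depth=0
After op 8 (type): buf='ctwo' undo_depth=4 redo_depth=0
After op 9 (type): buf='ctwofoo' undo_depth=5 redo_depth=0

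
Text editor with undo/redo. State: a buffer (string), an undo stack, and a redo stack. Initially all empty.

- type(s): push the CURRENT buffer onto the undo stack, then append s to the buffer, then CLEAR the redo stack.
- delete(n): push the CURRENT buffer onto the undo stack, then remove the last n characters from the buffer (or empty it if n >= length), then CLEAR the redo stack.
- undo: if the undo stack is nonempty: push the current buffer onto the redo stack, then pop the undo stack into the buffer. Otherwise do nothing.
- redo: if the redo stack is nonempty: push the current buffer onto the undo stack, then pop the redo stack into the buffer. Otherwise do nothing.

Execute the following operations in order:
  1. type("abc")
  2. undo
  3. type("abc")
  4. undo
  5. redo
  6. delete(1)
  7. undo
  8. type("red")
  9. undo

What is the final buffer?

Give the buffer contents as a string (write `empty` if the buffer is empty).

After op 1 (type): buf='abc' undo_depth=1 redo_depth=0
After op 2 (undo): buf='(empty)' undo_depth=0 redo_depth=1
After op 3 (type): buf='abc' undo_depth=1 redo_depth=0
After op 4 (undo): buf='(empty)' undo_depth=0 redo_depth=1
After op 5 (redo): buf='abc' undo_depth=1 redo_depth=0
After op 6 (delete): buf='ab' undo_depth=2 redo_depth=0
After op 7 (undo): buf='abc' undo_depth=1 redo_depth=1
After op 8 (type): buf='abcred' undo_depth=2 redo_depth=0
After op 9 (undo): buf='abc' undo_depth=1 redo_depth=1

Answer: abc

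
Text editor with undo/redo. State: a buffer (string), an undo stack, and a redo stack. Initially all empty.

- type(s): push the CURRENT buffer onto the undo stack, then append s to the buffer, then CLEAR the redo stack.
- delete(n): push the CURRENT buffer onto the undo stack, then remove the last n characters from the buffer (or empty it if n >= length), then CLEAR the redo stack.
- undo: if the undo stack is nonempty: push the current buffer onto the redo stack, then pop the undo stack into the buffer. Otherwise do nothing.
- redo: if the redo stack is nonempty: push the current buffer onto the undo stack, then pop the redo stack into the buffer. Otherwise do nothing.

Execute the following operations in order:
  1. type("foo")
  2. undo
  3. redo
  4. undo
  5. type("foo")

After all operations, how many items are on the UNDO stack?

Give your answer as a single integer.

Answer: 1

Derivation:
After op 1 (type): buf='foo' undo_depth=1 redo_depth=0
After op 2 (undo): buf='(empty)' undo_depth=0 redo_depth=1
After op 3 (redo): buf='foo' undo_depth=1 redo_depth=0
After op 4 (undo): buf='(empty)' undo_depth=0 redo_depth=1
After op 5 (type): buf='foo' undo_depth=1 redo_depth=0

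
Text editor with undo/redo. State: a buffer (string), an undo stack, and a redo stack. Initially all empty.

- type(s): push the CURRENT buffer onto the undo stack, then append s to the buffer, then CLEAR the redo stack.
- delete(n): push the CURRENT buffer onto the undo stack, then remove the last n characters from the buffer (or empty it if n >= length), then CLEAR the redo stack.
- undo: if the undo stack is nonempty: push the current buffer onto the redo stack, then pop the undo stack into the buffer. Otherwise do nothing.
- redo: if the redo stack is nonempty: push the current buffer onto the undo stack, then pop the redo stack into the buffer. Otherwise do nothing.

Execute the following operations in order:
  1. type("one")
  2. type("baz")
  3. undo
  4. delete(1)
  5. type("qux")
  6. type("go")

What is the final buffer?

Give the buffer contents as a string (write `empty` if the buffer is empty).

After op 1 (type): buf='one' undo_depth=1 redo_depth=0
After op 2 (type): buf='onebaz' undo_depth=2 redo_depth=0
After op 3 (undo): buf='one' undo_depth=1 redo_depth=1
After op 4 (delete): buf='on' undo_depth=2 redo_depth=0
After op 5 (type): buf='onqux' undo_depth=3 redo_depth=0
After op 6 (type): buf='onquxgo' undo_depth=4 redo_depth=0

Answer: onquxgo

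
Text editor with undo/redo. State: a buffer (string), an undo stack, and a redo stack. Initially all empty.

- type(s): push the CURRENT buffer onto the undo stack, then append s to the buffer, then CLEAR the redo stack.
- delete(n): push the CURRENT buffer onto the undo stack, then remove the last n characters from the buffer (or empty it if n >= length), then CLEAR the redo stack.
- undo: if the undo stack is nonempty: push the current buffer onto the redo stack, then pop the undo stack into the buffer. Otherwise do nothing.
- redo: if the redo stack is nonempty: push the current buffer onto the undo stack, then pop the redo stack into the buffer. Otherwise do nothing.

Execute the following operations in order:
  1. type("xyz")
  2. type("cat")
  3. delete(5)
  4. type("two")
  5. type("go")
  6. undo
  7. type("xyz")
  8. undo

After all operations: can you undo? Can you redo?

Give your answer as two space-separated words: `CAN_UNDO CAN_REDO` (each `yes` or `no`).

Answer: yes yes

Derivation:
After op 1 (type): buf='xyz' undo_depth=1 redo_depth=0
After op 2 (type): buf='xyzcat' undo_depth=2 redo_depth=0
After op 3 (delete): buf='x' undo_depth=3 redo_depth=0
After op 4 (type): buf='xtwo' undo_depth=4 redo_depth=0
After op 5 (type): buf='xtwogo' undo_depth=5 redo_depth=0
After op 6 (undo): buf='xtwo' undo_depth=4 redo_depth=1
After op 7 (type): buf='xtwoxyz' undo_depth=5 redo_depth=0
After op 8 (undo): buf='xtwo' undo_depth=4 redo_depth=1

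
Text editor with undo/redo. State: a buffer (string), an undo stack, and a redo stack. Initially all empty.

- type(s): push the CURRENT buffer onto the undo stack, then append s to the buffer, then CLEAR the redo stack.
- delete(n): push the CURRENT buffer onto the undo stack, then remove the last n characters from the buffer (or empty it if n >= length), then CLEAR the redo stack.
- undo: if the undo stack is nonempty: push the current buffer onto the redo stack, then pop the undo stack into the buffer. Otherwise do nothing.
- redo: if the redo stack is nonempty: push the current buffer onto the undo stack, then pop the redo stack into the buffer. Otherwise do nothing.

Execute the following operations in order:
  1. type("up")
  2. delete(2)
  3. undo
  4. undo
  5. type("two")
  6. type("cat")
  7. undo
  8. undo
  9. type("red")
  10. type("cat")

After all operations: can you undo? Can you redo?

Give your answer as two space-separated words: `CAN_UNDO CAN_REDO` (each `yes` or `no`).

Answer: yes no

Derivation:
After op 1 (type): buf='up' undo_depth=1 redo_depth=0
After op 2 (delete): buf='(empty)' undo_depth=2 redo_depth=0
After op 3 (undo): buf='up' undo_depth=1 redo_depth=1
After op 4 (undo): buf='(empty)' undo_depth=0 redo_depth=2
After op 5 (type): buf='two' undo_depth=1 redo_depth=0
After op 6 (type): buf='twocat' undo_depth=2 redo_depth=0
After op 7 (undo): buf='two' undo_depth=1 redo_depth=1
After op 8 (undo): buf='(empty)' undo_depth=0 redo_depth=2
After op 9 (type): buf='red' undo_depth=1 redo_depth=0
After op 10 (type): buf='redcat' undo_depth=2 redo_depth=0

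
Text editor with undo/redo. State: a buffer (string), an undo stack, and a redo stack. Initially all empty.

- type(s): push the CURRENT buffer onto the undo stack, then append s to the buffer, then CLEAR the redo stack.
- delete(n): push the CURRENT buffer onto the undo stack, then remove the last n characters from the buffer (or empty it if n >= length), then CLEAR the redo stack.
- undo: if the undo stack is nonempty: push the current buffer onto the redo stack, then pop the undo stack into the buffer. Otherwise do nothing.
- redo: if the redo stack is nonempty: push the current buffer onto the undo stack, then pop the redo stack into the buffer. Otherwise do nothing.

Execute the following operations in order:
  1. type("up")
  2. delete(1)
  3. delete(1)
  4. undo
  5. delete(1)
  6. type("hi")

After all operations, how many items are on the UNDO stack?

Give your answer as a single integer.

After op 1 (type): buf='up' undo_depth=1 redo_depth=0
After op 2 (delete): buf='u' undo_depth=2 redo_depth=0
After op 3 (delete): buf='(empty)' undo_depth=3 redo_depth=0
After op 4 (undo): buf='u' undo_depth=2 redo_depth=1
After op 5 (delete): buf='(empty)' undo_depth=3 redo_depth=0
After op 6 (type): buf='hi' undo_depth=4 redo_depth=0

Answer: 4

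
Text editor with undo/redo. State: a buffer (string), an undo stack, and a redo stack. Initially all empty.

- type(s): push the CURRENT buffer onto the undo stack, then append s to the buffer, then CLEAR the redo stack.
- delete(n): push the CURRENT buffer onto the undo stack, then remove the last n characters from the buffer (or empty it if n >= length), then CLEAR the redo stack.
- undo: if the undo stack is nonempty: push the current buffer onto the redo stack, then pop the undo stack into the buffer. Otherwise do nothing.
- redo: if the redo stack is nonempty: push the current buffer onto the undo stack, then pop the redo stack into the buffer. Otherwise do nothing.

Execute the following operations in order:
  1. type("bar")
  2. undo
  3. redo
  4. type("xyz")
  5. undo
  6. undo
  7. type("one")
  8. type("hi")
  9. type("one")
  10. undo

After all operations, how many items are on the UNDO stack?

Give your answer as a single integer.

After op 1 (type): buf='bar' undo_depth=1 redo_depth=0
After op 2 (undo): buf='(empty)' undo_depth=0 redo_depth=1
After op 3 (redo): buf='bar' undo_depth=1 redo_depth=0
After op 4 (type): buf='barxyz' undo_depth=2 redo_depth=0
After op 5 (undo): buf='bar' undo_depth=1 redo_depth=1
After op 6 (undo): buf='(empty)' undo_depth=0 redo_depth=2
After op 7 (type): buf='one' undo_depth=1 redo_depth=0
After op 8 (type): buf='onehi' undo_depth=2 redo_depth=0
After op 9 (type): buf='onehione' undo_depth=3 redo_depth=0
After op 10 (undo): buf='onehi' undo_depth=2 redo_depth=1

Answer: 2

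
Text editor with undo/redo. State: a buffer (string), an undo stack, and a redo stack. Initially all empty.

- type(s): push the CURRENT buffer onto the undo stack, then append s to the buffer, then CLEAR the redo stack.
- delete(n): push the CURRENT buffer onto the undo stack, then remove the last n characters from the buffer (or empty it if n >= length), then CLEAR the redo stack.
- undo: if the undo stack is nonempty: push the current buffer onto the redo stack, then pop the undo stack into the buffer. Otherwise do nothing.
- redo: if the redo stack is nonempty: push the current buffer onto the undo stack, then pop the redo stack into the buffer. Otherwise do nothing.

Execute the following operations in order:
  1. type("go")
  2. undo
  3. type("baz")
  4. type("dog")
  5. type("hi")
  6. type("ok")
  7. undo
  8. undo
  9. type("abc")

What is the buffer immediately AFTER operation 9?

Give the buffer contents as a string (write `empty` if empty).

After op 1 (type): buf='go' undo_depth=1 redo_depth=0
After op 2 (undo): buf='(empty)' undo_depth=0 redo_depth=1
After op 3 (type): buf='baz' undo_depth=1 redo_depth=0
After op 4 (type): buf='bazdog' undo_depth=2 redo_depth=0
After op 5 (type): buf='bazdoghi' undo_depth=3 redo_depth=0
After op 6 (type): buf='bazdoghiok' undo_depth=4 redo_depth=0
After op 7 (undo): buf='bazdoghi' undo_depth=3 redo_depth=1
After op 8 (undo): buf='bazdog' undo_depth=2 redo_depth=2
After op 9 (type): buf='bazdogabc' undo_depth=3 redo_depth=0

Answer: bazdogabc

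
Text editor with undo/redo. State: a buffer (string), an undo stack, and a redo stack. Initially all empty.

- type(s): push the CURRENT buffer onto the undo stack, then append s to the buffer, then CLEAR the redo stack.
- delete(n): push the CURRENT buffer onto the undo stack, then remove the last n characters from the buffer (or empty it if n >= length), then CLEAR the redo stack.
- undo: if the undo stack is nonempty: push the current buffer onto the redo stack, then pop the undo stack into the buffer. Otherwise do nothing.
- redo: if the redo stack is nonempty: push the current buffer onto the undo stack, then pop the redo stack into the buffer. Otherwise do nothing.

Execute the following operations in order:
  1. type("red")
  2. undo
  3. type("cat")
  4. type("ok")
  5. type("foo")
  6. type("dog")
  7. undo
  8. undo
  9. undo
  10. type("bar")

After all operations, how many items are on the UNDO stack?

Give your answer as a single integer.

Answer: 2

Derivation:
After op 1 (type): buf='red' undo_depth=1 redo_depth=0
After op 2 (undo): buf='(empty)' undo_depth=0 redo_depth=1
After op 3 (type): buf='cat' undo_depth=1 redo_depth=0
After op 4 (type): buf='catok' undo_depth=2 redo_depth=0
After op 5 (type): buf='catokfoo' undo_depth=3 redo_depth=0
After op 6 (type): buf='catokfoodog' undo_depth=4 redo_depth=0
After op 7 (undo): buf='catokfoo' undo_depth=3 redo_depth=1
After op 8 (undo): buf='catok' undo_depth=2 redo_depth=2
After op 9 (undo): buf='cat' undo_depth=1 redo_depth=3
After op 10 (type): buf='catbar' undo_depth=2 redo_depth=0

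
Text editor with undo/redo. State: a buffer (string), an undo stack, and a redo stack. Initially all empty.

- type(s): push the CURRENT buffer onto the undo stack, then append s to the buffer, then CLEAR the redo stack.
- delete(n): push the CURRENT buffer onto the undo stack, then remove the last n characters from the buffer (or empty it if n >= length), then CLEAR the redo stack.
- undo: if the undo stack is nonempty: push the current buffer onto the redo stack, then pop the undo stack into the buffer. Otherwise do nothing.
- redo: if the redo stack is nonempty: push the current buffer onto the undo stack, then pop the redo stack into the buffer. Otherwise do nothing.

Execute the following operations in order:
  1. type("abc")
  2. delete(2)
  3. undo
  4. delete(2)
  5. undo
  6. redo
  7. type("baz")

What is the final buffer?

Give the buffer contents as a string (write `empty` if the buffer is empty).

Answer: abaz

Derivation:
After op 1 (type): buf='abc' undo_depth=1 redo_depth=0
After op 2 (delete): buf='a' undo_depth=2 redo_depth=0
After op 3 (undo): buf='abc' undo_depth=1 redo_depth=1
After op 4 (delete): buf='a' undo_depth=2 redo_depth=0
After op 5 (undo): buf='abc' undo_depth=1 redo_depth=1
After op 6 (redo): buf='a' undo_depth=2 redo_depth=0
After op 7 (type): buf='abaz' undo_depth=3 redo_depth=0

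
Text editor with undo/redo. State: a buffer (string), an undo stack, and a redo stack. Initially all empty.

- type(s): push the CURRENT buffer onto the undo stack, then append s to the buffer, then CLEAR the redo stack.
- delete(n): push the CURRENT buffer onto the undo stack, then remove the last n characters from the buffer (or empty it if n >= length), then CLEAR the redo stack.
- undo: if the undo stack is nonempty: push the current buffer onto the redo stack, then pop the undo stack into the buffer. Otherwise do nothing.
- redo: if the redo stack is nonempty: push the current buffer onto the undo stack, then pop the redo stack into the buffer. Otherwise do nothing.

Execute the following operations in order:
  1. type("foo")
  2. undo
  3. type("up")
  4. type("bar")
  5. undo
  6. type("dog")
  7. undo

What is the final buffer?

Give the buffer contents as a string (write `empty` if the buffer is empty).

After op 1 (type): buf='foo' undo_depth=1 redo_depth=0
After op 2 (undo): buf='(empty)' undo_depth=0 redo_depth=1
After op 3 (type): buf='up' undo_depth=1 redo_depth=0
After op 4 (type): buf='upbar' undo_depth=2 redo_depth=0
After op 5 (undo): buf='up' undo_depth=1 redo_depth=1
After op 6 (type): buf='updog' undo_depth=2 redo_depth=0
After op 7 (undo): buf='up' undo_depth=1 redo_depth=1

Answer: up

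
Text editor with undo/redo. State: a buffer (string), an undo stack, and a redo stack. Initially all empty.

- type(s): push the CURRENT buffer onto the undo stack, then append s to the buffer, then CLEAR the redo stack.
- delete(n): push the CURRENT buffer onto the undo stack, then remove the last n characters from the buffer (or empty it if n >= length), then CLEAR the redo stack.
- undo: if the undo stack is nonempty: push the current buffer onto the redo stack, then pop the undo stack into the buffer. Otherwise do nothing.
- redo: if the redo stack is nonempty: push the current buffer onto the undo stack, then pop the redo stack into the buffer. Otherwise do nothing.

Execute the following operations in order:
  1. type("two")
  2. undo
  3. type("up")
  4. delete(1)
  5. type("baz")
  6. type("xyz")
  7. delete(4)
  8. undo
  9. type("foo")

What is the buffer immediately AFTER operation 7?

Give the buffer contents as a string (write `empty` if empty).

After op 1 (type): buf='two' undo_depth=1 redo_depth=0
After op 2 (undo): buf='(empty)' undo_depth=0 redo_depth=1
After op 3 (type): buf='up' undo_depth=1 redo_depth=0
After op 4 (delete): buf='u' undo_depth=2 redo_depth=0
After op 5 (type): buf='ubaz' undo_depth=3 redo_depth=0
After op 6 (type): buf='ubazxyz' undo_depth=4 redo_depth=0
After op 7 (delete): buf='uba' undo_depth=5 redo_depth=0

Answer: uba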